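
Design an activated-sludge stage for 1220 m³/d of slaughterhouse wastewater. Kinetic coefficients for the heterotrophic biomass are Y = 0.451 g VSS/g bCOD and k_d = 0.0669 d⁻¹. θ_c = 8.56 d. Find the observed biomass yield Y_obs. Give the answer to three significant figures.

Correct the yield for decay: Y_obs = Y/(1 + k_d θ_c) = 0.451 / (1 + 0.0669 × 8.56) = 0.451 / 1.573 = 0.2868.

Y_obs ≈ 0.287 g VSS/g bCOD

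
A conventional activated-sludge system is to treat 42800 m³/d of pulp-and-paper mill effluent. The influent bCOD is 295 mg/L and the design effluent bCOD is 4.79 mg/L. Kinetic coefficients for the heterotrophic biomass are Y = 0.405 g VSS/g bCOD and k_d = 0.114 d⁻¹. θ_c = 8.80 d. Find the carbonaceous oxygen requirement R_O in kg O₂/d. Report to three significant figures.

The observed yield is Y_obs = Y/(1 + k_d·θ_c) = 0.405 / (1 + 0.114 × 8.80) = 0.405 / 2.003 = 0.2022 g VSS per g bCOD removed.
Mass of bCOD removed per day: Q(S₀ − S) = 42800 × 290.2 g/m³ = 12421 kg/d.
P_X = Y_obs·Q·(S₀ − S) = 0.2022 × 12421 = 2511 kg VSS/d.
R_O = Q·(S₀ − S) − 1.42·P_X = 12421 − 1.42 × 2511 = 8855 kg O₂/d.

R_O ≈ 8860 kg O₂/d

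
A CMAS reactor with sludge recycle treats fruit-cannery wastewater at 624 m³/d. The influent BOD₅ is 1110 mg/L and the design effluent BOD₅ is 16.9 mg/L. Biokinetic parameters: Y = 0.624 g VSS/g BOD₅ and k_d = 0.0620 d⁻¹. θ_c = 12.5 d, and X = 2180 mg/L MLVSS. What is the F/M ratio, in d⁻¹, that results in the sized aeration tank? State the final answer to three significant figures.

F/M ≈ 0.231 d⁻¹

Rearranging the biomass balance for a CMAS with decay, V = Y·Q·ΔS·θ_c / [X·(1+k_d θ_c)] = 0.624 × 624 × (1110 − 16.9) × 12.5 / [2180 × (1 + 0.0620 × 12.5)] = 5.32×10^6 / 3870 = 1375 m³.
F/M = Q·S₀ / (V·X) = 624 × 1110 / (1375 × 2180) = 0.2311 g BOD₅·(g VSS·d)⁻¹.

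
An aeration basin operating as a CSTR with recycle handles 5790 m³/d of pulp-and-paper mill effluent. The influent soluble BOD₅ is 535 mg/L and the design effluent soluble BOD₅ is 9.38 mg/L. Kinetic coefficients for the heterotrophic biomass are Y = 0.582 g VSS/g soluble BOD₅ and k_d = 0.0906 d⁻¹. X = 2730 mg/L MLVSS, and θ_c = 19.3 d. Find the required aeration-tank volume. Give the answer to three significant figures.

Steady-state biomass mass balance: V·X·(1 + k_d·θ_c) = Y·Q·(S₀ − S)·θ_c, so V = 0.582 × 5790 × (535 − 9.38) × 19.3 / [2730 × (1 + 0.0906 × 19.3)] = 3.42×10^7 / 7504 = 4556 m³.

V ≈ 4560 m³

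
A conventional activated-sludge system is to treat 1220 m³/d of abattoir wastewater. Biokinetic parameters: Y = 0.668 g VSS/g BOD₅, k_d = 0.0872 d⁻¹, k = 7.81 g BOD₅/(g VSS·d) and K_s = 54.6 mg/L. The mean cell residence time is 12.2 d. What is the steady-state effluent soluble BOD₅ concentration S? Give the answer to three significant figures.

S ≈ 1.83 mg/L

For a completely mixed reactor with recycle the Lawrence–McCarty relation gives S = K_s·(1 + k_d·θ_c) / [θ_c·(Y·k − k_d) − 1] = 54.6 × (1 + 0.0872 × 12.2) / [12.2 × (0.668 × 7.81 − 0.0872) − 1] = 112.7 / 61.58 = 1.830 mg/L.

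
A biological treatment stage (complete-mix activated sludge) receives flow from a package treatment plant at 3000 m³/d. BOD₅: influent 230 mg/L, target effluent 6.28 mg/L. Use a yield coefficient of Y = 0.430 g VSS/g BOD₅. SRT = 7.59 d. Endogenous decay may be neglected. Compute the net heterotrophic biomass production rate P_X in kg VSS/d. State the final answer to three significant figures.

With endogenous decay neglected, the observed yield equals the true yield: Y_obs = Y = 0.430 g VSS/g BOD₅.
ΔS = 230 − 6.28 = 223.7 mg/L, so the substrate removal rate is 3000 × 223.7/1000 = 671.2 kg BOD₅/d.
Biomass produced: P_X = Y_obs·Q·ΔS = 0.4300 × 671.2 ≈ 288.6 kg VSS/d.

P_X ≈ 289 kg VSS/d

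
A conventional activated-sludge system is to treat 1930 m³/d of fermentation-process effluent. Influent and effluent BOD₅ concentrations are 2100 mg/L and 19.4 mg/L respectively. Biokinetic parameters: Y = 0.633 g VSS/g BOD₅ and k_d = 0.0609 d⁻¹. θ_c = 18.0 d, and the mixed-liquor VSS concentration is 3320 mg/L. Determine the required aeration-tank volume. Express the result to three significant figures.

From the SRT design equation V = Y Q (S₀−S) θ_c / [X (1 + k_d θ_c)] = 0.633 × 1930 × (2100 − 19.4) × 18.0 / [3320 × (1 + 0.0609 × 18.0)] = 4.58×10^7 / 6959 = 6574 m³.

V ≈ 6570 m³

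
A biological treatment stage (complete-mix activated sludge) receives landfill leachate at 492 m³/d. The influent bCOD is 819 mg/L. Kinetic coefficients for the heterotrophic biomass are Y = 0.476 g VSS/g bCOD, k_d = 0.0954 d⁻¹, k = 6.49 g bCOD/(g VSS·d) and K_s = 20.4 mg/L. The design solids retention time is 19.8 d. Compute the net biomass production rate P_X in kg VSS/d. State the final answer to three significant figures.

For a completely mixed reactor with recycle the Lawrence–McCarty relation gives S = K_s·(1 + k_d·θ_c) / [θ_c·(Y·k − k_d) − 1] = 20.4 × (1 + 0.0954 × 19.8) / [19.8 × (0.476 × 6.49 − 0.0954) − 1] = 58.93 / 58.28 = 1.011 mg/L.
Correct the yield for decay: Y_obs = Y/(1 + k_d θ_c) = 0.476 / (1 + 0.0954 × 19.8) = 0.476 / 2.889 = 0.1648.
ΔS = 819 − 1.01 = 818.0 mg/L, so the substrate removal rate is 492 × 818.0/1000 = 402.5 kg bCOD/d.
P_X = Y_obs · Q(S₀ − S) = 0.1648 × 402.5 = 66.31 kg VSS/d.

P_X ≈ 66.3 kg VSS/d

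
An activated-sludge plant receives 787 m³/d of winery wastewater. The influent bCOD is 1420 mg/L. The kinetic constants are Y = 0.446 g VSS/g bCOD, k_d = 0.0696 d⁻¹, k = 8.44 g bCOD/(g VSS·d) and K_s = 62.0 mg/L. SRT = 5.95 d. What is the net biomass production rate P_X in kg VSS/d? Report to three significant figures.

Effluent substrate depends only on kinetics and SRT: S = K_s(1 + k_d θ_c) / [θ_c(Yk − k_d) − 1] = 62.0 × (1 + 0.0696 × 5.95) / [5.95 × (0.446 × 8.44 − 0.0696) − 1] = 87.68 / 20.98 = 4.178 mg/L.
The observed yield is Y_obs = Y/(1 + k_d·θ_c) = 0.446 / (1 + 0.0696 × 5.95) = 0.446 / 1.414 = 0.3154 g VSS per g bCOD removed.
Substrate removed = Q·(S₀ − S) = 787 m³/d × (1420 − 4.18) g/m³ = 1.11×10^6 g/d = 1114 kg/d.
P_X = Y_obs · Q(S₀ − S) = 0.3154 × 1114 = 351.4 kg VSS/d.

P_X ≈ 351 kg VSS/d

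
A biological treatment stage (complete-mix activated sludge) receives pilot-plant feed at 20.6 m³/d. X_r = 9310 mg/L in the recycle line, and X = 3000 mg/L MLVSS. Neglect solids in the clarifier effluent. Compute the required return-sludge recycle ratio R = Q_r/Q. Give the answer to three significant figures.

R ≈ 0.475

R = Q_r/Q = X/(X_r − X) = 3000 / (9310 − 3000) = 0.4754.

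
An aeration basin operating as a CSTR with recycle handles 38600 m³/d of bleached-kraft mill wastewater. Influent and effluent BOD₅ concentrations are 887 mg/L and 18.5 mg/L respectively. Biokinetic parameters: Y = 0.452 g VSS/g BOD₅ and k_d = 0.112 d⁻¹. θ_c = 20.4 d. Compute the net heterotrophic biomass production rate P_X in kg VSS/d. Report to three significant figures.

The observed yield is Y_obs = Y/(1 + k_d·θ_c) = 0.452 / (1 + 0.112 × 20.4) = 0.452 / 3.285 = 0.1376 g VSS per g BOD₅ removed.
Mass of BOD₅ removed per day: Q(S₀ − S) = 38600 × 868.5 g/m³ = 33524 kg/d.
Biomass produced: P_X = Y_obs·Q·ΔS = 0.1376 × 33524 ≈ 4613 kg VSS/d.

P_X ≈ 4610 kg VSS/d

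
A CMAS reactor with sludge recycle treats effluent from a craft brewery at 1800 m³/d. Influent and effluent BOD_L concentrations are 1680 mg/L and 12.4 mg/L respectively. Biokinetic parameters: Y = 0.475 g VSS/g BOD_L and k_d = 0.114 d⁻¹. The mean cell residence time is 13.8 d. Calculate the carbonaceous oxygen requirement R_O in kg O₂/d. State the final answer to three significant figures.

The observed yield is Y_obs = Y/(1 + k_d·θ_c) = 0.475 / (1 + 0.114 × 13.8) = 0.475 / 2.573 = 0.1846 g VSS per g BOD_L removed.
ΔS = 1680 − 12.4 = 1668 mg/L, so the substrate removal rate is 1800 × 1668/1000 = 3002 kg BOD_L/d.
P_X = Y_obs·Q·(S₀ − S) = 0.1846 × 3002 = 554.1 kg VSS/d.
Carbonaceous O₂ demand = substrate oxidised − cell-mass equivalent = 3002 − 1.42 × 554.1 = 2215 kg O₂/d.

R_O ≈ 2210 kg O₂/d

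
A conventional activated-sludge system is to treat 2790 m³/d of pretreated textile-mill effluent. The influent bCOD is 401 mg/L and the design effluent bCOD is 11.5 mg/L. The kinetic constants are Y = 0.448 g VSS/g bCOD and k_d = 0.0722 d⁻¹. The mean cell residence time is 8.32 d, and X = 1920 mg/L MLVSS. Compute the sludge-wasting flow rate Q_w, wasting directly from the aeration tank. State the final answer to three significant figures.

From the SRT design equation V = Y Q (S₀−S) θ_c / [X (1 + k_d θ_c)] = 0.448 × 2790 × (401 − 11.5) × 8.32 / [1920 × (1 + 0.0722 × 8.32)] = 4.05×10^6 / 3073 = 1318 m³.
Wasting from the aeration tank: Q_w = V / θ_c = 1318 / 8.32 = 158.4 m³/d.

Q_w ≈ 158 m³/d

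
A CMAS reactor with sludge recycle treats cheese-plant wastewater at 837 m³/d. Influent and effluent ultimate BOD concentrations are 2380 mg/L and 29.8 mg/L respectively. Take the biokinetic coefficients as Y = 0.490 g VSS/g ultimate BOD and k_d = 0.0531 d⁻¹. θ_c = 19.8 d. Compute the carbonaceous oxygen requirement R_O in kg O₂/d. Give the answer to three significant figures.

Correct the yield for decay: Y_obs = Y/(1 + k_d θ_c) = 0.490 / (1 + 0.0531 × 19.8) = 0.490 / 2.051 = 0.2389.
ΔS = 2380 − 29.8 = 2350 mg/L, so the substrate removal rate is 837 × 2350/1000 = 1967 kg ultimate BOD/d.
Biomass synthesised: P_X = Y_obs × 1967 = 469.9 kg VSS/d.
Carbonaceous O₂ demand = substrate oxidised − cell-mass equivalent = 1967 − 1.42 × 469.9 = 1300 kg O₂/d.

R_O ≈ 1300 kg O₂/d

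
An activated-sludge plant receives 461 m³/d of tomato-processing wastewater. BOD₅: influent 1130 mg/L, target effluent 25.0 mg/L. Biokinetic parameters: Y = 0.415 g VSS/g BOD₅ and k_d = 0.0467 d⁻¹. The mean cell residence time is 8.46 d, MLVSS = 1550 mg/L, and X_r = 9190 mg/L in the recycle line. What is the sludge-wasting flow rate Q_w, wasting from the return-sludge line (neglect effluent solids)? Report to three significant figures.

Q_w ≈ 16.5 m³/d

Rearranging the biomass balance for a CMAS with decay, V = Y·Q·ΔS·θ_c / [X·(1+k_d θ_c)] = 0.415 × 461 × (1130 − 25.0) × 8.46 / [1550 × (1 + 0.0467 × 8.46)] = 1.79×10^6 / 2162 = 827.1 m³.
Q_w = (V·X)/(θ_c X_r) = 827.1 × 1550 / (8.46 × 9190) = 16.49 m³/d.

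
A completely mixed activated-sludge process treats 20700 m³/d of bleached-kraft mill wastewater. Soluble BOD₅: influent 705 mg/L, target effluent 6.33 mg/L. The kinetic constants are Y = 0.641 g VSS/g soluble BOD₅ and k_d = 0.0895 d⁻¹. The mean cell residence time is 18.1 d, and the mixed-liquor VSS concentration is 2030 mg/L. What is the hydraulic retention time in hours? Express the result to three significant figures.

Rearranging the biomass balance for a CMAS with decay, V = Y·Q·ΔS·θ_c / [X·(1+k_d θ_c)] = 0.641 × 20700 × (705 − 6.33) × 18.1 / [2030 × (1 + 0.0895 × 18.1)] = 1.68×10^8 / 5318 = 31549 m³.
τ = V/Q = 31549/20700 = 1.524 d, or 36.58 h.

τ ≈ 36.6 h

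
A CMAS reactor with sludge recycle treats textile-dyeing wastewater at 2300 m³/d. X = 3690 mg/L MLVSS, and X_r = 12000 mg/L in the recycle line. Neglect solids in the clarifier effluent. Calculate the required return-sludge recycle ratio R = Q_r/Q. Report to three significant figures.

R ≈ 0.444

Mass balance around the secondary clarifier (neglecting effluent solids): R = X / (X_r − X) = 3690 / (12000 − 3690) = 0.4440.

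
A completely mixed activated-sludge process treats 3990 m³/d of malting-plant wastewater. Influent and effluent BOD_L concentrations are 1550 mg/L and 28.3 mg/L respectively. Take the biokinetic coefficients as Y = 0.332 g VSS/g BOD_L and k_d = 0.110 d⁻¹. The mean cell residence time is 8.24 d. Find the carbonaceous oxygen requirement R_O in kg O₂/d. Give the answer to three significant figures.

R_O ≈ 4570 kg O₂/d

Observed yield with endogenous decay: Y_obs = Y / (1 + k_d·θ_c) = 0.332 / (1 + 0.110 × 8.24) = 0.332 / 1.906 = 0.1742 g VSS/g BOD_L.
ΔS = 1550 − 28.3 = 1522 mg/L, so the substrate removal rate is 3990 × 1522/1000 = 6072 kg BOD_L/d.
Net sludge production P_X = 0.1742 × 6072 = 1057 kg VSS/d.
R_O = Q·ΔS − 1.42 P_X = 6072 − 1501 = 4570 kg O₂/d.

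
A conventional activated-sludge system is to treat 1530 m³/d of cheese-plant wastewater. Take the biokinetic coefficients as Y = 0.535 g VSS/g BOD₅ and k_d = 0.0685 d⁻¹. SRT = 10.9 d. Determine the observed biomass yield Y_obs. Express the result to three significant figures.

Y_obs ≈ 0.306 g VSS/g BOD₅

The observed yield is Y_obs = Y/(1 + k_d·θ_c) = 0.535 / (1 + 0.0685 × 10.9) = 0.535 / 1.747 = 0.3063 g VSS per g BOD₅ removed.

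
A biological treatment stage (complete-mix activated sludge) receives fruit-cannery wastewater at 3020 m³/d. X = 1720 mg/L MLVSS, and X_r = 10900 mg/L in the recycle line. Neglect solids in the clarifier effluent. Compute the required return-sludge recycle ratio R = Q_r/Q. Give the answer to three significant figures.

R ≈ 0.187

Mass balance around the secondary clarifier (neglecting effluent solids): R = X / (X_r − X) = 1720 / (10900 − 1720) = 0.1874.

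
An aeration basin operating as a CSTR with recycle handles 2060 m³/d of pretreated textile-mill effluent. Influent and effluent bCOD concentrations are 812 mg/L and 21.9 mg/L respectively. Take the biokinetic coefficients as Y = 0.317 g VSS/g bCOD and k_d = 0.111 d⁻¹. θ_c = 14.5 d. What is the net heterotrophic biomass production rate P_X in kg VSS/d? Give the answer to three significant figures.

Observed yield with endogenous decay: Y_obs = Y / (1 + k_d·θ_c) = 0.317 / (1 + 0.111 × 14.5) = 0.317 / 2.609 = 0.1215 g VSS/g bCOD.
Mass of bCOD removed per day: Q(S₀ − S) = 2060 × 790.1 g/m³ = 1628 kg/d.
So the net sludge growth is P_X = 0.1215 × 1628 = 197.7 kg VSS/d.

P_X ≈ 198 kg VSS/d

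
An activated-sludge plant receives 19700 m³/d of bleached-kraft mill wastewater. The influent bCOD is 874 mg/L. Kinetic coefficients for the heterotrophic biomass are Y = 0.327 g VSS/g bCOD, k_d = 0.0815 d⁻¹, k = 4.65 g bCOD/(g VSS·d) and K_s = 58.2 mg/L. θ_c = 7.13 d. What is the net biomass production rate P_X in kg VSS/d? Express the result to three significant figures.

P_X ≈ 3520 kg VSS/d

Effluent substrate depends only on kinetics and SRT: S = K_s(1 + k_d θ_c) / [θ_c(Yk − k_d) − 1] = 58.2 × (1 + 0.0815 × 7.13) / [7.13 × (0.327 × 4.65 − 0.0815) − 1] = 92.02 / 9.260 = 9.937 mg/L.
The observed yield is Y_obs = Y/(1 + k_d·θ_c) = 0.327 / (1 + 0.0815 × 7.13) = 0.327 / 1.581 = 0.2068 g VSS per g bCOD removed.
Q·(S₀ − S) = 19700 × (874 − 9.94) × 10⁻³ = 17022 kg/d removed.
P_X = Y_obs · Q(S₀ − S) = 0.2068 × 17022 = 3520 kg VSS/d.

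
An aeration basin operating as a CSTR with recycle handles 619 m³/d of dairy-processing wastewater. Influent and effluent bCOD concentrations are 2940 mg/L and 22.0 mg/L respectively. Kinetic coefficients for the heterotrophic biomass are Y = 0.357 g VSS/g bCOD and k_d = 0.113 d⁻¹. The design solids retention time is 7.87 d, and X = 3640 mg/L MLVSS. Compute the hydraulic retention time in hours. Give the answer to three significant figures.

τ ≈ 28.6 h

Steady-state biomass mass balance: V·X·(1 + k_d·θ_c) = Y·Q·(S₀ − S)·θ_c, so V = 0.357 × 619 × (2940 − 22.0) × 7.87 / [3640 × (1 + 0.113 × 7.87)] = 5.07×10^6 / 6877 = 737.9 m³.
Hydraulic retention time τ = V/Q = 737.9 / 619 = 1.192 d = 28.61 h.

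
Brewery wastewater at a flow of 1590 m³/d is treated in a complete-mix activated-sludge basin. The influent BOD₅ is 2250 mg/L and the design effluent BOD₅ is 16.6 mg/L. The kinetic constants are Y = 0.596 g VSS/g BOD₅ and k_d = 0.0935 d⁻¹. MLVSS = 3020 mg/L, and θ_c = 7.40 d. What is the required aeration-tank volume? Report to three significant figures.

V ≈ 3070 m³

Steady-state biomass mass balance: V·X·(1 + k_d·θ_c) = Y·Q·(S₀ − S)·θ_c, so V = 0.596 × 1590 × (2250 − 16.6) × 7.40 / [3020 × (1 + 0.0935 × 7.40)] = 1.57×10^7 / 5110 = 3065 m³.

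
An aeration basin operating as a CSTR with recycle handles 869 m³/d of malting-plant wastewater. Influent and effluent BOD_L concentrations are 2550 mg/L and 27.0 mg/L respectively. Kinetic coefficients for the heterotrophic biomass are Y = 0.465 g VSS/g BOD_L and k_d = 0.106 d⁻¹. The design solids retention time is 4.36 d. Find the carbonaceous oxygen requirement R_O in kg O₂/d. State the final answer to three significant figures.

Y_obs = Y / (1 + k_d θ_c) = 0.465 / (1 + 0.106 × 4.36) = 0.465 / 1.462 = 0.3180.
ΔS = 2550 − 27.0 = 2523 mg/L, so the substrate removal rate is 869 × 2523/1000 = 2192 kg BOD_L/d.
P_X = Y_obs·Q·(S₀ − S) = 0.3180 × 2192 = 697.3 kg VSS/d.
Carbonaceous O₂ demand = substrate oxidised − cell-mass equivalent = 2192 − 1.42 × 697.3 = 1202 kg O₂/d.

R_O ≈ 1200 kg O₂/d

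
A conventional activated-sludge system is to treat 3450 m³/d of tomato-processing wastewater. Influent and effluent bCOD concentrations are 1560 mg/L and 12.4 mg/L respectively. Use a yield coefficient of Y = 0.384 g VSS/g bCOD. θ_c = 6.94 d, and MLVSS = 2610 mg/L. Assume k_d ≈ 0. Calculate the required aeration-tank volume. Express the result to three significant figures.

V ≈ 5450 m³

Biomass mass balance (decay neglected): V·X = Y·Q·(S₀ − S)·θ_c, so V = 0.384 × 3450 × (1560 − 12.4) × 6.94 / 2610 = 5452 m³.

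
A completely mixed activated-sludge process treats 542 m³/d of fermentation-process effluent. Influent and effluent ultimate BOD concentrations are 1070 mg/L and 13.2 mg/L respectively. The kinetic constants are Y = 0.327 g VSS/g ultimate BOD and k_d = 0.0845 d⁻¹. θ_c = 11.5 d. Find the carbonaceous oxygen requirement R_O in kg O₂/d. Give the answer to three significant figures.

R_O ≈ 438 kg O₂/d

The observed yield is Y_obs = Y/(1 + k_d·θ_c) = 0.327 / (1 + 0.0845 × 11.5) = 0.327 / 1.972 = 0.1658 g VSS per g ultimate BOD removed.
Substrate removed = Q·(S₀ − S) = 542 m³/d × (1070 − 13.2) g/m³ = 5.73×10^5 g/d = 572.8 kg/d.
Biomass synthesised: P_X = Y_obs × 572.8 = 94.99 kg VSS/d.
R_O = Q·ΔS − 1.42 P_X = 572.8 − 134.9 = 437.9 kg O₂/d.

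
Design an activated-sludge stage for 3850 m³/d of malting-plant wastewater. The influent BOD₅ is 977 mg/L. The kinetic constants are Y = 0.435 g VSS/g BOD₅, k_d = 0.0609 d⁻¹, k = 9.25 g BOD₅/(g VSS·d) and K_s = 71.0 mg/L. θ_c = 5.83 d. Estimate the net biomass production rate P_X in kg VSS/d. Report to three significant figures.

From the Monod/SRT balance for a CMAS, S = K_s·(1+k_d θ_c)/[θ_c·(Y k − k_d) − 1] = 71.0 × (1 + 0.0609 × 5.83) / [5.83 × (0.435 × 9.25 − 0.0609) − 1] = 96.21 / 22.10 = 4.353 mg/L.
The observed yield is Y_obs = Y/(1 + k_d·θ_c) = 0.435 / (1 + 0.0609 × 5.83) = 0.435 / 1.355 = 0.3210 g VSS per g BOD₅ removed.
Substrate removed = Q·(S₀ − S) = 3850 m³/d × (977 − 4.35) g/m³ = 3.74×10^6 g/d = 3745 kg/d.
Biomass produced: P_X = Y_obs·Q·ΔS = 0.3210 × 3745 ≈ 1202 kg VSS/d.

P_X ≈ 1200 kg VSS/d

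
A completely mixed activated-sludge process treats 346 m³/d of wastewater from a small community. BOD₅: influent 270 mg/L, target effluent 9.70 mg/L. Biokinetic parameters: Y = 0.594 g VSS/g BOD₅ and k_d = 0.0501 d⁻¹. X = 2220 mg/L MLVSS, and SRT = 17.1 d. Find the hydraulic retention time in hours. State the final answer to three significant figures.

From the SRT design equation V = Y Q (S₀−S) θ_c / [X (1 + k_d θ_c)] = 0.594 × 346 × (270 − 9.70) × 17.1 / [2220 × (1 + 0.0501 × 17.1)] = 9.15×10^5 / 4122 = 221.9 m³.
HRT = V/Q = 221.9 m³ / 346 m³·d⁻¹ = 0.6414 d × 24 = 15.39 h.

τ ≈ 15.4 h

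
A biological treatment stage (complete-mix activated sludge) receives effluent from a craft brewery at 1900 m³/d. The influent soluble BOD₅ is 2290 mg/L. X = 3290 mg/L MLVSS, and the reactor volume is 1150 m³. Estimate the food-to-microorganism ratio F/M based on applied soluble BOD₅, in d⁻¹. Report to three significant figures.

F/M ≈ 1.15 d⁻¹

Food-to-microorganism ratio F/M = Q S₀ / (V X) = 1900 × 2290 / (1150 × 3290) = 1.150 d⁻¹.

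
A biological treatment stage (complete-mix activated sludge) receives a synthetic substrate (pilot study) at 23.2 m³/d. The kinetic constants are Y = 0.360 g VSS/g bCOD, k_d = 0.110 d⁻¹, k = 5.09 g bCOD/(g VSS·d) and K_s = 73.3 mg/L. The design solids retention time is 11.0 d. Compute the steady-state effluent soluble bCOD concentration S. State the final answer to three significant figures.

For a completely mixed reactor with recycle the Lawrence–McCarty relation gives S = K_s·(1 + k_d·θ_c) / [θ_c·(Y·k − k_d) − 1] = 73.3 × (1 + 0.110 × 11.0) / [11.0 × (0.360 × 5.09 − 0.110) − 1] = 162.0 / 17.95 = 9.026 mg/L.

S ≈ 9.03 mg/L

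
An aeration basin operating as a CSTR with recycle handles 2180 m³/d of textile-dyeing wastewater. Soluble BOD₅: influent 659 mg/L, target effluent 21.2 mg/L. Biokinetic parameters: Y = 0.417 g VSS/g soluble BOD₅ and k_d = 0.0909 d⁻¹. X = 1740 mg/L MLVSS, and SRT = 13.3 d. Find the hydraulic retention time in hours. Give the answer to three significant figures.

τ ≈ 22.1 h

Rearranging the biomass balance for a CMAS with decay, V = Y·Q·ΔS·θ_c / [X·(1+k_d θ_c)] = 0.417 × 2180 × (659 − 21.2) × 13.3 / [1740 × (1 + 0.0909 × 13.3)] = 7.71×10^6 / 3844 = 2006 m³.
HRT = V/Q = 2006 m³ / 2180 m³·d⁻¹ = 0.9203 d × 24 = 22.09 h.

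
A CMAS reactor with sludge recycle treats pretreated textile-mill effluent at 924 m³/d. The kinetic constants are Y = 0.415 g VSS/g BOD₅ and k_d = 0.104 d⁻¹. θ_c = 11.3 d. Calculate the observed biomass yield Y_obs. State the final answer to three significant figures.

Y_obs ≈ 0.191 g VSS/g BOD₅

Correct the yield for decay: Y_obs = Y/(1 + k_d θ_c) = 0.415 / (1 + 0.104 × 11.3) = 0.415 / 2.175 = 0.1908.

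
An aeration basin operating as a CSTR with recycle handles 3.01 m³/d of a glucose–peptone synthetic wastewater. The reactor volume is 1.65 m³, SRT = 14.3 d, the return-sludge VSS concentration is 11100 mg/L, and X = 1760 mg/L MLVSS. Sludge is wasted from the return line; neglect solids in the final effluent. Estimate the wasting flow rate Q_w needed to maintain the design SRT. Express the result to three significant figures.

Q_w = (V·X)/(θ_c X_r) = 1.650 × 1760 / (14.3 × 11100) = 0.01830 m³/d.

Q_w ≈ 0.0183 m³/d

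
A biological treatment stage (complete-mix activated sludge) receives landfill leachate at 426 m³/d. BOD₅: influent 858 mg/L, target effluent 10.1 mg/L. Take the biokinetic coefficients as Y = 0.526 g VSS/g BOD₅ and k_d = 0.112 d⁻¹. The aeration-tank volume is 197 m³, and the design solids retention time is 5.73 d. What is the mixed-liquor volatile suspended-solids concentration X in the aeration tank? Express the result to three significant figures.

X = Y·Q·ΔS·θ_c / [V·(1 + k_d θ_c)] = 0.526 × 426 × (858 − 10.1) × 5.73 / [197 × (1 + 0.112 × 5.73)] = 3366 mg/L.

X ≈ 3370 mg/L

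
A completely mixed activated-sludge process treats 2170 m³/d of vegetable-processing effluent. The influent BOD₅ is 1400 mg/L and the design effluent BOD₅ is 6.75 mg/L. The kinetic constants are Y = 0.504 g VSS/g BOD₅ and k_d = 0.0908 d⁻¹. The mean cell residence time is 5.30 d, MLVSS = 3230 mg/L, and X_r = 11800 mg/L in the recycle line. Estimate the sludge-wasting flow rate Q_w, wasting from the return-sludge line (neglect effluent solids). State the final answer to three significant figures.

From the SRT design equation V = Y Q (S₀−S) θ_c / [X (1 + k_d θ_c)] = 0.504 × 2170 × (1400 − 6.75) × 5.30 / [3230 × (1 + 0.0908 × 5.30)] = 8.08×10^6 / 4784 = 1688 m³.
θ_c = V·X/(Q_w·X_r) when wasting from the recycle, so Q_w = V·X/(θ_c·X_r) = 1688 × 3230 / (5.30 × 11800) = 87.18 m³/d.

Q_w ≈ 87.2 m³/d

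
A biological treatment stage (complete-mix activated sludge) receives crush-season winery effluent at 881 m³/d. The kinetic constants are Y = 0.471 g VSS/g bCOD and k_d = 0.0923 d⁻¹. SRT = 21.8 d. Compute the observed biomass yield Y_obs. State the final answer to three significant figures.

Y_obs = Y / (1 + k_d θ_c) = 0.471 / (1 + 0.0923 × 21.8) = 0.471 / 3.012 = 0.1564.

Y_obs ≈ 0.156 g VSS/g bCOD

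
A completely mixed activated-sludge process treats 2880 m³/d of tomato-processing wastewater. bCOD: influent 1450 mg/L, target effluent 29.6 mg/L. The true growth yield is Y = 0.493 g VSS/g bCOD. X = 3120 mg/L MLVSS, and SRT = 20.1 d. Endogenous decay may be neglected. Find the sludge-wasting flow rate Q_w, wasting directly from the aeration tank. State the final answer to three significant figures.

V·X = Y·Q·ΔS·θ_c gives V = 0.493 × 2880 × (1450 − 29.6) × 20.1 / 3120 = 12992 m³.
Wasting from the aeration tank: Q_w = V / θ_c = 12992 / 20.1 = 646.4 m³/d.

Q_w ≈ 646 m³/d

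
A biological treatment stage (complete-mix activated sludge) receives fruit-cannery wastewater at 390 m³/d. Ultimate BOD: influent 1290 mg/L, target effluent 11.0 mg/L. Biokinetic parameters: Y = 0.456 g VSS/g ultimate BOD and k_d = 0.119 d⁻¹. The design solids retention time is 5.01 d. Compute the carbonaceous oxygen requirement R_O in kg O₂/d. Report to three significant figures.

R_O ≈ 296 kg O₂/d

Correct the yield for decay: Y_obs = Y/(1 + k_d θ_c) = 0.456 / (1 + 0.119 × 5.01) = 0.456 / 1.596 = 0.2857.
Mass of ultimate BOD removed per day: Q(S₀ − S) = 390 × 1279 g/m³ = 498.8 kg/d.
Net sludge production P_X = 0.2857 × 498.8 = 142.5 kg VSS/d.
R_O = Q·ΔS − 1.42 P_X = 498.8 − 202.4 = 296.5 kg O₂/d.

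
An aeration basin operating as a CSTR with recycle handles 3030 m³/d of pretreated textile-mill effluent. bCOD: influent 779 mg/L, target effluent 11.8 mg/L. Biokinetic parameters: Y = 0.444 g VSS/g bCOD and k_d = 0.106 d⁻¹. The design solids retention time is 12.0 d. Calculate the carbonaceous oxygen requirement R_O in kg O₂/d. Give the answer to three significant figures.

R_O ≈ 1680 kg O₂/d

The observed yield is Y_obs = Y/(1 + k_d·θ_c) = 0.444 / (1 + 0.106 × 12.0) = 0.444 / 2.272 = 0.1954 g VSS per g bCOD removed.
Mass of bCOD removed per day: Q(S₀ − S) = 3030 × 767.2 g/m³ = 2325 kg/d.
Biomass synthesised: P_X = Y_obs × 2325 = 454.3 kg VSS/d.
R_O = Q·ΔS − 1.42 P_X = 2325 − 645.1 = 1680 kg O₂/d.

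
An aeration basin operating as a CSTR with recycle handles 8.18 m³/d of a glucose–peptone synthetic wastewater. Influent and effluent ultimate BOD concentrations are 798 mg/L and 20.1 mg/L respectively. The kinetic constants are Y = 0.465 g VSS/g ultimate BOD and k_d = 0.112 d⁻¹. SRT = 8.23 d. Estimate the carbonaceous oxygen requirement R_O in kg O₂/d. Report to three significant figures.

R_O ≈ 4.18 kg O₂/d

Y_obs = Y / (1 + k_d θ_c) = 0.465 / (1 + 0.112 × 8.23) = 0.465 / 1.922 = 0.2420.
Q·(S₀ − S) = 8.18 × (798 − 20.1) × 10⁻³ = 6.363 kg/d removed.
Biomass synthesised: P_X = Y_obs × 6.363 = 1.540 kg VSS/d.
Carbonaceous O₂ demand = substrate oxidised − cell-mass equivalent = 6.363 − 1.42 × 1.540 = 4.177 kg O₂/d.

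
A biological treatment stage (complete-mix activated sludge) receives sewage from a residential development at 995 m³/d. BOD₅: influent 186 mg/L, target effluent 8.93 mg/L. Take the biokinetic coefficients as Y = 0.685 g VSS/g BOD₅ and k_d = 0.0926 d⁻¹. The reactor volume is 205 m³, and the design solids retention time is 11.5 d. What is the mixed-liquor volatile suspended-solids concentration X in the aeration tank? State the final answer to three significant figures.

Solving the biomass balance for X: X = Y Q (S₀−S) θ_c / [V (1+k_d θ_c)] = 0.685 × 995 × (186 − 8.93) × 11.5 / [205 × (1 + 0.0926 × 11.5)] = 3279 mg/L.

X ≈ 3280 mg/L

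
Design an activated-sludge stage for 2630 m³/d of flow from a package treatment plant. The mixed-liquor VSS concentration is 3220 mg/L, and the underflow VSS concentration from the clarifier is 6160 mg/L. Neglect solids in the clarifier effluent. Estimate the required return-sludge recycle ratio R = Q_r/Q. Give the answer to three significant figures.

R = Q_r/Q = X/(X_r − X) = 3220 / (6160 − 3220) = 1.095.

R ≈ 1.10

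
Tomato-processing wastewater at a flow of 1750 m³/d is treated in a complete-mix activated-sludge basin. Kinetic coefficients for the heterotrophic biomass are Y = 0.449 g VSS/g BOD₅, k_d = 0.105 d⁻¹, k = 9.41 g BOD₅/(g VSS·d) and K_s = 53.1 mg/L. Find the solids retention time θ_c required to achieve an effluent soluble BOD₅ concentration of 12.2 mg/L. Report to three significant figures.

From 1/θ_c = Y·k·S/(K_s + S) − k_d: Y·k·S/(K_s+S) = 0.449 × 9.41 × 12.2 / (53.1 + 12.2) = 0.7894 d⁻¹.
θ_c = 1/(μ − k_d) = 1/(0.7894 − 0.105) = 1/0.6844 = 1.461 d.

θ_c ≈ 1.46 d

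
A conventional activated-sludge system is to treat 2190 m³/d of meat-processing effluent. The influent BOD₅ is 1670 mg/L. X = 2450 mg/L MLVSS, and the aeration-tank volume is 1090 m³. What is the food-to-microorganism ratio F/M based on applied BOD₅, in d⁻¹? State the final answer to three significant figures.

F/M = Q·S₀ / (V·X) = 2190 × 1670 / (1090 × 2450) = 1.370 g BOD₅·(g VSS·d)⁻¹.

F/M ≈ 1.37 d⁻¹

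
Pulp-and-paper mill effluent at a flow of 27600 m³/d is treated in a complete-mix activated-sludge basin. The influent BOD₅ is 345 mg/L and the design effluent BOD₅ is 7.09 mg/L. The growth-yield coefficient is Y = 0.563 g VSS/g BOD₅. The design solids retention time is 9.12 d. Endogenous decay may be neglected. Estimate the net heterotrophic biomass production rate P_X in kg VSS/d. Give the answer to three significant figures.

P_X ≈ 5250 kg VSS/d

Since k_d ≈ 0, Y_obs = Y = 0.563 g VSS/g BOD₅.
Substrate removed = Q·(S₀ − S) = 27600 m³/d × (345 − 7.09) g/m³ = 9.33×10^6 g/d = 9326 kg/d.
P_X = Y_obs · Q(S₀ − S) = 0.5630 × 9326 = 5251 kg VSS/d.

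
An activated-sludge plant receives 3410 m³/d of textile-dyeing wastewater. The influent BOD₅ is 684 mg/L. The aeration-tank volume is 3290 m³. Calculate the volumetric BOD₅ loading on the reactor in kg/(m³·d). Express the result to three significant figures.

L_v ≈ 0.709 kg BOD₅/(m³·d)

L_v = Q S₀ / V = 3410 × 684 × 10⁻³ / 3290 = 0.7089 kg/(m³·d).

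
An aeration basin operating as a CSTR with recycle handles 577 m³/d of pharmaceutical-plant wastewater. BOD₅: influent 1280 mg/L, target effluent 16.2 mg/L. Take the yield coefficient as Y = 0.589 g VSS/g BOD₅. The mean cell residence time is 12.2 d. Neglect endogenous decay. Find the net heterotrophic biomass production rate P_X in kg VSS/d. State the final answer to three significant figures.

Since k_d ≈ 0, Y_obs = Y = 0.589 g VSS/g BOD₅.
ΔS = 1280 − 16.2 = 1264 mg/L, so the substrate removal rate is 577 × 1264/1000 = 729.2 kg BOD₅/d.
Net biomass production P_X = Y_obs × Q·(S₀ − S) = 0.5890 × 729.2 = 429.5 kg VSS/d.

P_X ≈ 430 kg VSS/d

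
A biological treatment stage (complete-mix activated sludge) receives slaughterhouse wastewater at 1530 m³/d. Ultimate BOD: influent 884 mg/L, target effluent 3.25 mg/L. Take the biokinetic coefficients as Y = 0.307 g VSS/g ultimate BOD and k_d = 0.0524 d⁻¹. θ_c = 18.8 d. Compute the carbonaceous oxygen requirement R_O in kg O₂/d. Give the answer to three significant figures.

Observed yield with endogenous decay: Y_obs = Y / (1 + k_d·θ_c) = 0.307 / (1 + 0.0524 × 18.8) = 0.307 / 1.985 = 0.1547 g VSS/g ultimate BOD.
ΔS = 884 − 3.25 = 880.8 mg/L, so the substrate removal rate is 1530 × 880.8/1000 = 1348 kg ultimate BOD/d.
Biomass synthesised: P_X = Y_obs × 1348 = 208.4 kg VSS/d.
Carbonaceous O₂ demand = substrate oxidised − cell-mass equivalent = 1348 − 1.42 × 208.4 = 1052 kg O₂/d.

R_O ≈ 1050 kg O₂/d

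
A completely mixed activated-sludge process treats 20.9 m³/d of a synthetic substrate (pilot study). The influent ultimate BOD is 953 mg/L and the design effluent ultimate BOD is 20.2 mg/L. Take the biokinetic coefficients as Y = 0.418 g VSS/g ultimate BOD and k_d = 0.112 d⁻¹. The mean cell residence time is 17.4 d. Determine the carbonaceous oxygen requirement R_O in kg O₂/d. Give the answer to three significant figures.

R_O ≈ 15.6 kg O₂/d

The observed yield is Y_obs = Y/(1 + k_d·θ_c) = 0.418 / (1 + 0.112 × 17.4) = 0.418 / 2.949 = 0.1418 g VSS per g ultimate BOD removed.
Substrate removed = Q·(S₀ − S) = 20.9 m³/d × (953 − 20.2) g/m³ = 1.95×10^4 g/d = 19.50 kg/d.
Biomass synthesised: P_X = Y_obs × 19.50 = 2.764 kg VSS/d.
R_O = Q·ΔS − 1.42 P_X = 19.50 − 3.924 = 15.57 kg O₂/d.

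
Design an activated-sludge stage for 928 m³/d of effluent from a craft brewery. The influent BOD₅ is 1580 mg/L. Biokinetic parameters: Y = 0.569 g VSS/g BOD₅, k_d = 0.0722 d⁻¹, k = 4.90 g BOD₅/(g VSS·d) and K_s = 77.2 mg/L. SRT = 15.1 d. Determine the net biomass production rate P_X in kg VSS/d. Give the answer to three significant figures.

P_X ≈ 398 kg VSS/d

Effluent substrate depends only on kinetics and SRT: S = K_s(1 + k_d θ_c) / [θ_c(Yk − k_d) − 1] = 77.2 × (1 + 0.0722 × 15.1) / [15.1 × (0.569 × 4.90 − 0.0722) − 1] = 161.4 / 40.01 = 4.033 mg/L.
Y_obs = Y / (1 + k_d θ_c) = 0.569 / (1 + 0.0722 × 15.1) = 0.569 / 2.090 = 0.2722.
Substrate removed = Q·(S₀ − S) = 928 m³/d × (1580 − 4.03) g/m³ = 1.46×10^6 g/d = 1463 kg/d.
Biomass produced: P_X = Y_obs·Q·ΔS = 0.2722 × 1463 ≈ 398.1 kg VSS/d.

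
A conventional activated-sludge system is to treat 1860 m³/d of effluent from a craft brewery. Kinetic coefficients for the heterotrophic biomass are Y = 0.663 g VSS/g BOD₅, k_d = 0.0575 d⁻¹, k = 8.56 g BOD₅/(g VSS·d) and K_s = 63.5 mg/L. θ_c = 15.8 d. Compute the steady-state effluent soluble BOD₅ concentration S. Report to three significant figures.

S ≈ 1.38 mg/L

Effluent substrate depends only on kinetics and SRT: S = K_s(1 + k_d θ_c) / [θ_c(Yk − k_d) − 1] = 63.5 × (1 + 0.0575 × 15.8) / [15.8 × (0.663 × 8.56 − 0.0575) − 1] = 121.2 / 87.76 = 1.381 mg/L.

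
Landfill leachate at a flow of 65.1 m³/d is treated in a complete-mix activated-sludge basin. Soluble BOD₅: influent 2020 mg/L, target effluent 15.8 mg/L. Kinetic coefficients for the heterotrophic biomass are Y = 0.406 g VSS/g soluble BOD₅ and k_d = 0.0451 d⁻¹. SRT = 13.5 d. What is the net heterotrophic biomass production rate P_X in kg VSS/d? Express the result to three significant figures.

Observed yield with endogenous decay: Y_obs = Y / (1 + k_d·θ_c) = 0.406 / (1 + 0.0451 × 13.5) = 0.406 / 1.609 = 0.2524 g VSS/g soluble BOD₅.
Substrate removed = Q·(S₀ − S) = 65.1 m³/d × (2020 − 15.8) g/m³ = 1.3×10^5 g/d = 130.5 kg/d.
Biomass produced: P_X = Y_obs·Q·ΔS = 0.2524 × 130.5 ≈ 32.93 kg VSS/d.

P_X ≈ 32.9 kg VSS/d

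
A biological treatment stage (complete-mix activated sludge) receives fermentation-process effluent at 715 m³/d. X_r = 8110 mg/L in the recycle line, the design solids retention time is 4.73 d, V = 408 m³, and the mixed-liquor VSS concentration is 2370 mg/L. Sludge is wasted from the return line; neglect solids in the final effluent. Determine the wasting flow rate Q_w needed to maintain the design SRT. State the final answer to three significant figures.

Q_w = (V·X)/(θ_c X_r) = 408.0 × 2370 / (4.73 × 8110) = 25.21 m³/d.

Q_w ≈ 25.2 m³/d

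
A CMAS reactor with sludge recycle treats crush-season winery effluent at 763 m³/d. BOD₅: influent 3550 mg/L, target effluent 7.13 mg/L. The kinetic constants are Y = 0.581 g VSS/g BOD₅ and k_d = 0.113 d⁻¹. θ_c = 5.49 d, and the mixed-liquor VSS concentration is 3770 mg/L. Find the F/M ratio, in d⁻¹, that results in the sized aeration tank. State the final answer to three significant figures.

Steady-state biomass mass balance: V·X·(1 + k_d·θ_c) = Y·Q·(S₀ − S)·θ_c, so V = 0.581 × 763 × (3550 − 7.13) × 5.49 / [3770 × (1 + 0.113 × 5.49)] = 8.62×10^6 / 6109 = 1411 m³.
Food-to-microorganism ratio F/M = Q S₀ / (V X) = 763 × 3550 / (1411 × 3770) = 0.5090 d⁻¹.

F/M ≈ 0.509 d⁻¹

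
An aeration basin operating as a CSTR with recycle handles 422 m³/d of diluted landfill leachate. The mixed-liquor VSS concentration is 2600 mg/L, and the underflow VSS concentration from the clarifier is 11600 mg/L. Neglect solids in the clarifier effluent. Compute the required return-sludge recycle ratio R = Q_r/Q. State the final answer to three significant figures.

R ≈ 0.289

Solids balance on the clarifier gives (1+R)X = R·X_r, so R = X/(X_r − X) = 2600 / (11600 − 2600) = 0.2889.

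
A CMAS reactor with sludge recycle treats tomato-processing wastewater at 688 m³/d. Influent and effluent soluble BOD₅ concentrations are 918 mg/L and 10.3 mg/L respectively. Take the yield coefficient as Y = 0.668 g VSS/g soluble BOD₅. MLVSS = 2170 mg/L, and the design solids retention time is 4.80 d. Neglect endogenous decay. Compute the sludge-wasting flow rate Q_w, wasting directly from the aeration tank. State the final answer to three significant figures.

V·X = Y·Q·ΔS·θ_c gives V = 0.668 × 688 × (918 − 10.3) × 4.80 / 2170 = 922.8 m³.
Wasting from the aeration tank: Q_w = V / θ_c = 922.8 / 4.80 = 192.2 m³/d.

Q_w ≈ 192 m³/d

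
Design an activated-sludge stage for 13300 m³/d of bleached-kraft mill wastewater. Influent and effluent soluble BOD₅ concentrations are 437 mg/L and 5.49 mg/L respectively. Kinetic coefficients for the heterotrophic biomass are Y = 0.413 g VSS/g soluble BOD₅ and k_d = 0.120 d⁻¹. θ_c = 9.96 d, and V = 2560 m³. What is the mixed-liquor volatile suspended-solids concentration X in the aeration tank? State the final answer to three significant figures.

From V·X·(1 + k_d·θ_c) = Y·Q·(S₀ − S)·θ_c: X = 0.413 × 13300 × (437 − 5.49) × 9.96 / [2560 × (1 + 0.120 × 9.96)] = 4201 mg/L.

X ≈ 4200 mg/L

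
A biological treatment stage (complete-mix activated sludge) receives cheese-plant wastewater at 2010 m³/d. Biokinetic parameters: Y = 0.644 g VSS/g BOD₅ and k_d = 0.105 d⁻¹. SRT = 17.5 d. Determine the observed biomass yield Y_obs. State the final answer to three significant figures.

The observed yield is Y_obs = Y/(1 + k_d·θ_c) = 0.644 / (1 + 0.105 × 17.5) = 0.644 / 2.837 = 0.2270 g VSS per g BOD₅ removed.

Y_obs ≈ 0.227 g VSS/g BOD₅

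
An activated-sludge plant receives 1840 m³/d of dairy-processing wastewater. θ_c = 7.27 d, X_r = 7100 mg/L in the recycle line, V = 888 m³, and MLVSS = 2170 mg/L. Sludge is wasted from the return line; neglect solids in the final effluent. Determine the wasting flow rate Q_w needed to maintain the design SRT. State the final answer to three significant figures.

Wasting from the return line (neglecting effluent solids): Q_w = V·X / (θ_c·X_r) = 888.0 × 2170 / (7.27 × 7100) = 37.33 m³/d.

Q_w ≈ 37.3 m³/d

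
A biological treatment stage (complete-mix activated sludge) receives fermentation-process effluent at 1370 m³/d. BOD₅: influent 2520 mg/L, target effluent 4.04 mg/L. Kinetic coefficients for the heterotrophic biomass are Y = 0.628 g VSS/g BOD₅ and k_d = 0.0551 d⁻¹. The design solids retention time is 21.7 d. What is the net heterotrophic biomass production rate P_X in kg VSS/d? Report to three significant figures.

Observed yield with endogenous decay: Y_obs = Y / (1 + k_d·θ_c) = 0.628 / (1 + 0.0551 × 21.7) = 0.628 / 2.196 = 0.2860 g VSS/g BOD₅.
Substrate removed = Q·(S₀ − S) = 1370 m³/d × (2520 − 4.04) g/m³ = 3.45×10^6 g/d = 3447 kg/d.
P_X = Y_obs · Q(S₀ − S) = 0.2860 × 3447 = 985.9 kg VSS/d.

P_X ≈ 986 kg VSS/d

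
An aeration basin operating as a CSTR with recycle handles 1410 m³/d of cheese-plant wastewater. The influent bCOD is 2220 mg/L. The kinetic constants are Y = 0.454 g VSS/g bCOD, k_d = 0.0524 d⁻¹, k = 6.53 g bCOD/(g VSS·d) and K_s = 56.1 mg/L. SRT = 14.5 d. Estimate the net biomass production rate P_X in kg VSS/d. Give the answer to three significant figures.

For a completely mixed reactor with recycle the Lawrence–McCarty relation gives S = K_s·(1 + k_d·θ_c) / [θ_c·(Y·k − k_d) − 1] = 56.1 × (1 + 0.0524 × 14.5) / [14.5 × (0.454 × 6.53 − 0.0524) − 1] = 98.72 / 41.23 = 2.395 mg/L.
Observed yield with endogenous decay: Y_obs = Y / (1 + k_d·θ_c) = 0.454 / (1 + 0.0524 × 14.5) = 0.454 / 1.760 = 0.2580 g VSS/g bCOD.
Q·(S₀ − S) = 1410 × (2220 − 2.39) × 10⁻³ = 3127 kg/d removed.
So the net sludge growth is P_X = 0.2580 × 3127 = 806.7 kg VSS/d.

P_X ≈ 807 kg VSS/d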